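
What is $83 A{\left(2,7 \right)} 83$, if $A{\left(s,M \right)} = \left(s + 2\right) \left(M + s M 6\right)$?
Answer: $2507596$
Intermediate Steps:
$A{\left(s,M \right)} = \left(2 + s\right) \left(M + 6 M s\right)$ ($A{\left(s,M \right)} = \left(2 + s\right) \left(M + M s 6\right) = \left(2 + s\right) \left(M + 6 M s\right)$)
$83 A{\left(2,7 \right)} 83 = 83 \cdot 7 \left(2 + 6 \cdot 2^{2} + 13 \cdot 2\right) 83 = 83 \cdot 7 \left(2 + 6 \cdot 4 + 26\right) 83 = 83 \cdot 7 \left(2 + 24 + 26\right) 83 = 83 \cdot 7 \cdot 52 \cdot 83 = 83 \cdot 364 \cdot 83 = 30212 \cdot 83 = 2507596$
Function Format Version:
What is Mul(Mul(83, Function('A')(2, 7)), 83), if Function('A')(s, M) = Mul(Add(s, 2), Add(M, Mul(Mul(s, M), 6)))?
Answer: 2507596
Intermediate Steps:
Function('A')(s, M) = Mul(Add(2, s), Add(M, Mul(6, M, s))) (Function('A')(s, M) = Mul(Add(2, s), Add(M, Mul(Mul(M, s), 6))) = Mul(Add(2, s), Add(M, Mul(6, M, s))))
Mul(Mul(83, Function('A')(2, 7)), 83) = Mul(Mul(83, Mul(7, Add(2, Mul(6, Pow(2, 2)), Mul(13, 2)))), 83) = Mul(Mul(83, Mul(7, Add(2, Mul(6, 4), 26))), 83) = Mul(Mul(83, Mul(7, Add(2, 24, 26))), 83) = Mul(Mul(83, Mul(7, 52)), 83) = Mul(Mul(83, 364), 83) = Mul(30212, 83) = 2507596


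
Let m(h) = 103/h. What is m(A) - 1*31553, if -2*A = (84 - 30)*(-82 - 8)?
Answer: -76673687/2430 ≈ -31553.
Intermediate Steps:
A = 2430 (A = -(84 - 30)*(-82 - 8)/2 = -27*(-90) = -½*(-4860) = 2430)
m(A) - 1*31553 = 103/2430 - 1*31553 = 103*(1/2430) - 31553 = 103/2430 - 31553 = -76673687/2430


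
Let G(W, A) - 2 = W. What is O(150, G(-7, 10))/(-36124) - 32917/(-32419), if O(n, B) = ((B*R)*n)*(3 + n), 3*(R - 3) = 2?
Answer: 674063089/53231998 ≈ 12.663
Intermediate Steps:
R = 11/3 (R = 3 + (⅓)*2 = 3 + ⅔ = 11/3 ≈ 3.6667)
G(W, A) = 2 + W
O(n, B) = 11*B*n*(3 + n)/3 (O(n, B) = ((B*(11/3))*n)*(3 + n) = ((11*B/3)*n)*(3 + n) = (11*B*n/3)*(3 + n) = 11*B*n*(3 + n)/3)
O(150, G(-7, 10))/(-36124) - 32917/(-32419) = ((11/3)*(2 - 7)*150*(3 + 150))/(-36124) - 32917/(-32419) = ((11/3)*(-5)*150*153)*(-1/36124) - 32917*(-1/32419) = -420750*(-1/36124) + 32917/32419 = 19125/1642 + 32917/32419 = 674063089/53231998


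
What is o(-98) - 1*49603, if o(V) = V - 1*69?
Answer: -49770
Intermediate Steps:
o(V) = -69 + V (o(V) = V - 69 = -69 + V)
o(-98) - 1*49603 = (-69 - 98) - 1*49603 = -167 - 49603 = -49770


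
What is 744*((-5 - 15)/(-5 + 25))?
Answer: -744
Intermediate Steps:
744*((-5 - 15)/(-5 + 25)) = 744*(-20/20) = 744*(-20*1/20) = 744*(-1) = -744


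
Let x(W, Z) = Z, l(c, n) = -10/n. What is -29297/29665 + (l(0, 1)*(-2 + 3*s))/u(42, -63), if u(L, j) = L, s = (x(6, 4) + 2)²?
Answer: -16337687/622965 ≈ -26.226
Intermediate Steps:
s = 36 (s = (4 + 2)² = 6² = 36)
-29297/29665 + (l(0, 1)*(-2 + 3*s))/u(42, -63) = -29297/29665 + ((-10/1)*(-2 + 3*36))/42 = -29297*1/29665 + ((-10*1)*(-2 + 108))*(1/42) = -29297/29665 - 10*106*(1/42) = -29297/29665 - 1060*1/42 = -29297/29665 - 530/21 = -16337687/622965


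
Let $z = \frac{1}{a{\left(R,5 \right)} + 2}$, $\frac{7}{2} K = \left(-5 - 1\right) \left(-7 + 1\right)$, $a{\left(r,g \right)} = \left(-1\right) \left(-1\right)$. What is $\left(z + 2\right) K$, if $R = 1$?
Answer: $24$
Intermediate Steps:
$a{\left(r,g \right)} = 1$
$K = \frac{72}{7}$ ($K = \frac{2 \left(-5 - 1\right) \left(-7 + 1\right)}{7} = \frac{2 \left(\left(-6\right) \left(-6\right)\right)}{7} = \frac{2}{7} \cdot 36 = \frac{72}{7} \approx 10.286$)
$z = \frac{1}{3}$ ($z = \frac{1}{1 + 2} = \frac{1}{3} \approx 0.33333$)
$\left(z + 2\right) K = \left(\frac{1}{3} + 2\right) \frac{72}{7} = \frac{7}{3} \cdot \frac{72}{7} = 24$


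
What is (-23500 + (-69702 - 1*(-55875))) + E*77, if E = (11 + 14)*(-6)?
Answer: -48877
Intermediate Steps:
E = -150 (E = 25*(-6) = -150)
(-23500 + (-69702 - 1*(-55875))) + E*77 = (-23500 + (-69702 - 1*(-55875))) - 150*77 = (-23500 + (-69702 + 55875)) - 11550 = (-23500 - 13827) - 11550 = -37327 - 11550 = -48877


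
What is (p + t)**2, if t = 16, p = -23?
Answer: 49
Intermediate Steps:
(p + t)**2 = (-23 + 16)**2 = (-7)**2 = 49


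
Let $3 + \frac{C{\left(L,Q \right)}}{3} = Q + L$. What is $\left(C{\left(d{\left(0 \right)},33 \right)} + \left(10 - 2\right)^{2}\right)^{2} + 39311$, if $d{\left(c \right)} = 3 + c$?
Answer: $65880$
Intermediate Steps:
$C{\left(L,Q \right)} = -9 + 3 L + 3 Q$ ($C{\left(L,Q \right)} = -9 + 3 \left(Q + L\right) = -9 + 3 \left(L + Q\right) = -9 + \left(3 L + 3 Q\right) = -9 + 3 L + 3 Q$)
$\left(C{\left(d{\left(0 \right)},33 \right)} + \left(10 - 2\right)^{2}\right)^{2} + 39311 = \left(\left(-9 + 3 \left(3 + 0\right) + 3 \cdot 33\right) + \left(10 - 2\right)^{2}\right)^{2} + 39311 = \left(\left(-9 + 3 \cdot 3 + 99\right) + 8^{2}\right)^{2} + 39311 = \left(\left(-9 + 9 + 99\right) + 64\right)^{2} + 39311 = \left(99 + 64\right)^{2} + 39311 = 163^{2} + 39311 = 26569 + 39311 = 65880$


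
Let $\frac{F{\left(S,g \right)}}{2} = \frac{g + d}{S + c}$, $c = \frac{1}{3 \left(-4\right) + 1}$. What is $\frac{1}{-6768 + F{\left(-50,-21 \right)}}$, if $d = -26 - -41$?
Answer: $- \frac{551}{3729036} \approx -0.00014776$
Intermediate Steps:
$d = 15$ ($d = -26 + 41 = 15$)
$c = - \frac{1}{11}$ ($c = \frac{1}{-12 + 1} = \frac{1}{-11} = - \frac{1}{11} \approx -0.090909$)
$F{\left(S,g \right)} = \frac{2 \left(15 + g\right)}{- \frac{1}{11} + S}$ ($F{\left(S,g \right)} = 2 \frac{g + 15}{S - \frac{1}{11}} = 2 \frac{15 + g}{- \frac{1}{11} + S} = \frac{2 \left(15 + g\right)}{- \frac{1}{11} + S}$)
$\frac{1}{-6768 + F{\left(-50,-21 \right)}} = \frac{1}{-6768 + \frac{22 \left(15 - 21\right)}{-1 + 11 \left(-50\right)}} = \frac{1}{-6768 + 22 \frac{1}{-1 - 550} \left(-6\right)} = \frac{1}{-6768 + 22 \frac{1}{-551} \left(-6\right)} = \frac{1}{-6768 + 22 \left(- \frac{1}{551}\right) \left(-6\right)} = \frac{1}{-6768 + \frac{132}{551}} = \frac{1}{- \frac{3729036}{551}} = - \frac{551}{3729036}$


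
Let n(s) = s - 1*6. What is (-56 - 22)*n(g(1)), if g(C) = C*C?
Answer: 390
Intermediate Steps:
g(C) = C**2
n(s) = -6 + s (n(s) = s - 6 = -6 + s)
(-56 - 22)*n(g(1)) = (-56 - 22)*(-6 + 1**2) = -78*(-6 + 1) = -78*(-5) = 390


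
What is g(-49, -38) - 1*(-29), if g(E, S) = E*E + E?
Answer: 2381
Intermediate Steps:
g(E, S) = E + E² (g(E, S) = E² + E = E + E²)
g(-49, -38) - 1*(-29) = -49*(1 - 49) - 1*(-29) = -49*(-48) + 29 = 2352 + 29 = 2381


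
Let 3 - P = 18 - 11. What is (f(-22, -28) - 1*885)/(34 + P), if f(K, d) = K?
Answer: -907/30 ≈ -30.233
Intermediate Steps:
P = -4 (P = 3 - (18 - 11) = 3 - 1*7 = 3 - 7 = -4)
(f(-22, -28) - 1*885)/(34 + P) = (-22 - 1*885)/(34 - 4) = (-22 - 885)/30 = -907*1/30 = -907/30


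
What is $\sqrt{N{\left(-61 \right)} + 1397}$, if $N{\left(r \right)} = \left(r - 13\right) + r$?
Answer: $\sqrt{1262} \approx 35.525$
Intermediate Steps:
$N{\left(r \right)} = -13 + 2 r$ ($N{\left(r \right)} = \left(-13 + r\right) + r = -13 + 2 r$)
$\sqrt{N{\left(-61 \right)} + 1397} = \sqrt{\left(-13 + 2 \left(-61\right)\right) + 1397} = \sqrt{\left(-13 - 122\right) + 1397} = \sqrt{-135 + 1397} = \sqrt{1262}$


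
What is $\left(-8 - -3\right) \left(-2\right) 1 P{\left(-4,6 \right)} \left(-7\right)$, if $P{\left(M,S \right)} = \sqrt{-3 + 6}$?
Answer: $- 70 \sqrt{3} \approx -121.24$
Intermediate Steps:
$P{\left(M,S \right)} = \sqrt{3}$
$\left(-8 - -3\right) \left(-2\right) 1 P{\left(-4,6 \right)} \left(-7\right) = \left(-8 - -3\right) \left(-2\right) 1 \sqrt{3} \left(-7\right) = \left(-8 + 3\right) \left(- 2 \sqrt{3}\right) \left(-7\right) = - 5 \left(- 2 \sqrt{3}\right) \left(-7\right) = 10 \sqrt{3} \left(-7\right) = - 70 \sqrt{3}$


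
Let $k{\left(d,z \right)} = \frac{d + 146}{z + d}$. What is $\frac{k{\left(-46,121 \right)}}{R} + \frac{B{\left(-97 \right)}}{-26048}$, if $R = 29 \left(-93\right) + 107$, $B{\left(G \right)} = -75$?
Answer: $\frac{6467}{2735040} \approx 0.0023645$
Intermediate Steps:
$k{\left(d,z \right)} = \frac{146 + d}{d + z}$
$R = -2590$ ($R = -2697 + 107 = -2590$)
$\frac{k{\left(-46,121 \right)}}{R} + \frac{B{\left(-97 \right)}}{-26048} = \frac{\frac{1}{-46 + 121} \left(146 - 46\right)}{-2590} - \frac{75}{-26048} = \frac{1}{75} \cdot 100 \left(- \frac{1}{2590}\right) - - \frac{75}{26048} = \frac{1}{75} \cdot 100 \left(- \frac{1}{2590}\right) + \frac{75}{26048} = \frac{4}{3} \left(- \frac{1}{2590}\right) + \frac{75}{26048} = - \frac{2}{3885} + \frac{75}{26048} = \frac{6467}{2735040}$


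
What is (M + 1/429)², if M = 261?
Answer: 12537280900/184041 ≈ 68122.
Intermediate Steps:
(M + 1/429)² = (261 + 1/429)² = (111970/429)² = 12537280900/184041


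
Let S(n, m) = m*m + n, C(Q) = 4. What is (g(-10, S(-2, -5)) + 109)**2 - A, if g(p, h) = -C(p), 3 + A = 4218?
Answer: 6810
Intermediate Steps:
S(n, m) = n + m**2 (S(n, m) = m**2 + n = n + m**2)
A = 4215 (A = -3 + 4218 = 4215)
g(p, h) = -4 (g(p, h) = -1*4 = -4)
(g(-10, S(-2, -5)) + 109)**2 - A = (-4 + 109)**2 - 1*4215 = 105**2 - 4215 = 11025 - 4215 = 6810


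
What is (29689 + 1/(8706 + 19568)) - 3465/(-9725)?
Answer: 1632704694597/54992930 ≈ 29689.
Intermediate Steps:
(29689 + 1/(8706 + 19568)) - 3465/(-9725) = (29689 + 1/28274) - 3465*(-1/9725) = (29689 + 1/28274) + 693/1945 = 839426787/28274 + 693/1945 = 1632704694597/54992930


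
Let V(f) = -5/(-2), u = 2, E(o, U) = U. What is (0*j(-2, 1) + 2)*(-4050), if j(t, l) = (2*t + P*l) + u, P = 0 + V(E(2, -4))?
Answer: -8100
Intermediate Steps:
V(f) = 5/2 (V(f) = -5*(-1/2) = 5/2)
P = 5/2 (P = 0 + 5/2 = 5/2 ≈ 2.5000)
j(t, l) = 2 + 2*t + 5*l/2 (j(t, l) = (2*t + 5*l/2) + 2 = 2 + 2*t + 5*l/2)
(0*j(-2, 1) + 2)*(-4050) = (0*(2 + 2*(-2) + (5/2)*1) + 2)*(-4050) = (0*(2 - 4 + 5/2) + 2)*(-4050) = (0*(1/2) + 2)*(-4050) = (0 + 2)*(-4050) = 2*(-4050) = -8100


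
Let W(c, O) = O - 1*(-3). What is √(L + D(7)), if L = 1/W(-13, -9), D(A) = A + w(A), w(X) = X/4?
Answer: √309/6 ≈ 2.9297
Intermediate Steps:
w(X) = X/4 (w(X) = X*(¼) = X/4)
D(A) = 5*A/4 (D(A) = A + A/4 = 5*A/4)
W(c, O) = 3 + O (W(c, O) = O + 3 = 3 + O)
L = -⅙ (L = 1/(3 - 9) = 1/(-6) = -⅙ ≈ -0.16667)
√(L + D(7)) = √(-⅙ + (5/4)*7) = √(-⅙ + 35/4) = √(103/12) = √309/6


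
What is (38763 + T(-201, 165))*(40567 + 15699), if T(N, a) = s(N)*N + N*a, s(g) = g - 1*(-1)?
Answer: 2576870268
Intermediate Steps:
s(g) = 1 + g (s(g) = g + 1 = 1 + g)
T(N, a) = N*a + N*(1 + N) (T(N, a) = (1 + N)*N + N*a = N*(1 + N) + N*a = N*a + N*(1 + N))
(38763 + T(-201, 165))*(40567 + 15699) = (38763 - 201*(1 - 201 + 165))*(40567 + 15699) = (38763 - 201*(-35))*56266 = (38763 + 7035)*56266 = 45798*56266 = 2576870268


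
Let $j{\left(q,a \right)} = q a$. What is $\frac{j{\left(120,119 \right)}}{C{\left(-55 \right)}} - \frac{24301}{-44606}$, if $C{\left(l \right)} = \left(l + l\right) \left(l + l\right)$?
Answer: $\frac{46550789}{26986630} \approx 1.725$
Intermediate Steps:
$C{\left(l \right)} = 4 l^{2}$ ($C{\left(l \right)} = 2 l 2 l = 4 l^{2}$)
$j{\left(q,a \right)} = a q$
$\frac{j{\left(120,119 \right)}}{C{\left(-55 \right)}} - \frac{24301}{-44606} = \frac{119 \cdot 120}{4 \left(-55\right)^{2}} - \frac{24301}{-44606} = \frac{14280}{4 \cdot 3025} - - \frac{24301}{44606} = \frac{14280}{12100} + \frac{24301}{44606} = 14280 \cdot \frac{1}{12100} + \frac{24301}{44606} = \frac{714}{605} + \frac{24301}{44606} = \frac{46550789}{26986630}$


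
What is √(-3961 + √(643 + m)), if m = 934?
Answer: √(-3961 + √1577) ≈ 62.62*I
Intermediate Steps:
√(-3961 + √(643 + m)) = √(-3961 + √(643 + 934)) = √(-3961 + √1577)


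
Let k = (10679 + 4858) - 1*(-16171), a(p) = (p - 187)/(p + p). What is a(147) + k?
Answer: 4661056/147 ≈ 31708.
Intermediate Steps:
a(p) = (-187 + p)/(2*p) (a(p) = (-187 + p)/((2*p)) = (-187 + p)*(1/(2*p)) = (-187 + p)/(2*p))
k = 31708 (k = 15537 + 16171 = 31708)
a(147) + k = (½)*(-187 + 147)/147 + 31708 = (½)*(1/147)*(-40) + 31708 = -20/147 + 31708 = 4661056/147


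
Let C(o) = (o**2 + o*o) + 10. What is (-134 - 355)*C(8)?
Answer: -67482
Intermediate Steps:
C(o) = 10 + 2*o**2 (C(o) = (o**2 + o**2) + 10 = 2*o**2 + 10 = 10 + 2*o**2)
(-134 - 355)*C(8) = (-134 - 355)*(10 + 2*8**2) = -489*(10 + 2*64) = -489*(10 + 128) = -489*138 = -67482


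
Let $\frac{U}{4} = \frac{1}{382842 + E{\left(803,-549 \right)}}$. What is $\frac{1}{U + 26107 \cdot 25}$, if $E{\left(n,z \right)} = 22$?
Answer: $\frac{95716}{62471440301} \approx 1.5322 \cdot 10^{-6}$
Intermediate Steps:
$U = \frac{1}{95716}$ ($U = \frac{4}{382842 + 22} = \frac{4}{382864} = 4 \cdot \frac{1}{382864} = \frac{1}{95716} \approx 1.0448 \cdot 10^{-5}$)
$\frac{1}{U + 26107 \cdot 25} = \frac{1}{\frac{1}{95716} + 26107 \cdot 25} = \frac{1}{\frac{1}{95716} + 652675} = \frac{1}{\frac{62471440301}{95716}} = \frac{95716}{62471440301}$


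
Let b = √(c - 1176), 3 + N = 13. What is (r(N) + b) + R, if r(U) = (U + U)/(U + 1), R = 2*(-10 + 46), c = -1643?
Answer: 812/11 + I*√2819 ≈ 73.818 + 53.094*I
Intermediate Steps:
N = 10 (N = -3 + 13 = 10)
R = 72 (R = 2*36 = 72)
r(U) = 2*U/(1 + U) (r(U) = (2*U)/(1 + U) = 2*U/(1 + U))
b = I*√2819 (b = √(-1643 - 1176) = √(-2819) = I*√2819 ≈ 53.094*I)
(r(N) + b) + R = (2*10/(1 + 10) + I*√2819) + 72 = (2*10/11 + I*√2819) + 72 = (2*10*(1/11) + I*√2819) + 72 = (20/11 + I*√2819) + 72 = 812/11 + I*√2819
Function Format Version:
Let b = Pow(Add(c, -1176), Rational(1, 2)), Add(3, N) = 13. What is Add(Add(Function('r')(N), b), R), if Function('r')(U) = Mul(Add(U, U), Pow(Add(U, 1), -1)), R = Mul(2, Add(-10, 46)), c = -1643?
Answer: Add(Rational(812, 11), Mul(I, Pow(2819, Rational(1, 2)))) ≈ Add(73.818, Mul(53.094, I))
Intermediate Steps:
N = 10 (N = Add(-3, 13) = 10)
R = 72 (R = Mul(2, 36) = 72)
Function('r')(U) = Mul(2, U, Pow(Add(1, U), -1)) (Function('r')(U) = Mul(Mul(2, U), Pow(Add(1, U), -1)) = Mul(2, U, Pow(Add(1, U), -1)))
b = Mul(I, Pow(2819, Rational(1, 2))) (b = Pow(Add(-1643, -1176), Rational(1, 2)) = Pow(-2819, Rational(1, 2)) = Mul(I, Pow(2819, Rational(1, 2))) ≈ Mul(53.094, I))
Add(Add(Function('r')(N), b), R) = Add(Add(Mul(2, 10, Pow(Add(1, 10), -1)), Mul(I, Pow(2819, Rational(1, 2)))), 72) = Add(Add(Mul(2, 10, Pow(11, -1)), Mul(I, Pow(2819, Rational(1, 2)))), 72) = Add(Add(Mul(2, 10, Rational(1, 11)), Mul(I, Pow(2819, Rational(1, 2)))), 72) = Add(Add(Rational(20, 11), Mul(I, Pow(2819, Rational(1, 2)))), 72) = Add(Rational(812, 11), Mul(I, Pow(2819, Rational(1, 2))))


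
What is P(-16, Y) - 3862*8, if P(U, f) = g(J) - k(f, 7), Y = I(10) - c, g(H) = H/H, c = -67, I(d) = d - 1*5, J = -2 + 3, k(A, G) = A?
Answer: -30967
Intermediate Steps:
J = 1
I(d) = -5 + d (I(d) = d - 5 = -5 + d)
g(H) = 1
Y = 72 (Y = (-5 + 10) - 1*(-67) = 5 + 67 = 72)
P(U, f) = 1 - f
P(-16, Y) - 3862*8 = (1 - 1*72) - 3862*8 = (1 - 72) - 1*30896 = -71 - 30896 = -30967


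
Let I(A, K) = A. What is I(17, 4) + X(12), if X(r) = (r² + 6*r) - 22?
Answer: 211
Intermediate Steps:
X(r) = -22 + r² + 6*r
I(17, 4) + X(12) = 17 + (-22 + 12² + 6*12) = 17 + (-22 + 144 + 72) = 17 + 194 = 211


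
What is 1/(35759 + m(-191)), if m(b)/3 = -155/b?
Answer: 191/6830434 ≈ 2.7963e-5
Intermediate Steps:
m(b) = -465/b (m(b) = 3*(-155/b) = -465/b)
1/(35759 + m(-191)) = 1/(35759 - 465/(-191)) = 1/(35759 - 465*(-1/191)) = 1/(35759 + 465/191) = 1/(6830434/191) = 191/6830434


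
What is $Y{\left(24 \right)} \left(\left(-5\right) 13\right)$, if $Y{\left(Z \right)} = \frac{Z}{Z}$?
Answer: $-65$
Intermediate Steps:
$Y{\left(Z \right)} = 1$
$Y{\left(24 \right)} \left(\left(-5\right) 13\right) = 1 \left(\left(-5\right) 13\right) = 1 \left(-65\right) = -65$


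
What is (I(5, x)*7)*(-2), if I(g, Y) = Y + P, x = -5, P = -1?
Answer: 84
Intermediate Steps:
I(g, Y) = -1 + Y (I(g, Y) = Y - 1 = -1 + Y)
(I(5, x)*7)*(-2) = ((-1 - 5)*7)*(-2) = -6*7*(-2) = -42*(-2) = 84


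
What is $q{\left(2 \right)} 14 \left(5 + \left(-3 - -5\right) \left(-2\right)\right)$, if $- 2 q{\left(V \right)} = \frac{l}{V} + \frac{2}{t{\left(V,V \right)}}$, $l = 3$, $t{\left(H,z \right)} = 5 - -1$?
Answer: $- \frac{77}{6} \approx -12.833$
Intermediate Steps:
$t{\left(H,z \right)} = 6$ ($t{\left(H,z \right)} = 5 + 1 = 6$)
$q{\left(V \right)} = - \frac{1}{6} - \frac{3}{2 V}$ ($q{\left(V \right)} = - \frac{\frac{3}{V} + \frac{2}{6}}{2} = - \frac{\frac{3}{V} + 2 \cdot \frac{1}{6}}{2} = - \frac{\frac{3}{V} + \frac{1}{3}}{2} = - \frac{\frac{1}{3} + \frac{3}{V}}{2} = - \frac{1}{6} - \frac{3}{2 V}$)
$q{\left(2 \right)} 14 \left(5 + \left(-3 - -5\right) \left(-2\right)\right) = \frac{-9 - 2}{6 \cdot 2} \cdot 14 \left(5 + \left(-3 - -5\right) \left(-2\right)\right) = \frac{1}{6} \cdot \frac{1}{2} \left(-9 - 2\right) 14 \left(5 + \left(-3 + 5\right) \left(-2\right)\right) = \frac{1}{6} \cdot \frac{1}{2} \left(-11\right) 14 \left(5 + 2 \left(-2\right)\right) = \left(- \frac{11}{12}\right) 14 \left(5 - 4\right) = \left(- \frac{77}{6}\right) 1 = - \frac{77}{6}$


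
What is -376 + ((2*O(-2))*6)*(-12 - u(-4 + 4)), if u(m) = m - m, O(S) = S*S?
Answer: -952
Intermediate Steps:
O(S) = S**2
u(m) = 0
-376 + ((2*O(-2))*6)*(-12 - u(-4 + 4)) = -376 + ((2*(-2)**2)*6)*(-12 - 1*0) = -376 + ((2*4)*6)*(-12 + 0) = -376 + (8*6)*(-12) = -376 + 48*(-12) = -376 - 576 = -952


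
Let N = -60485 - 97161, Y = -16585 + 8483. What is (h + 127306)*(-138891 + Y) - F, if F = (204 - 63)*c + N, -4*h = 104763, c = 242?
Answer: -59452441677/4 ≈ -1.4863e+10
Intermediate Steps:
Y = -8102
N = -157646
h = -104763/4 (h = -¼*104763 = -104763/4 ≈ -26191.)
F = -123524 (F = (204 - 63)*242 - 157646 = 141*242 - 157646 = 34122 - 157646 = -123524)
(h + 127306)*(-138891 + Y) - F = (-104763/4 + 127306)*(-138891 - 8102) - 1*(-123524) = (404461/4)*(-146993) + 123524 = -59452935773/4 + 123524 = -59452441677/4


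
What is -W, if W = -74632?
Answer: 74632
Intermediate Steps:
-W = -1*(-74632) = 74632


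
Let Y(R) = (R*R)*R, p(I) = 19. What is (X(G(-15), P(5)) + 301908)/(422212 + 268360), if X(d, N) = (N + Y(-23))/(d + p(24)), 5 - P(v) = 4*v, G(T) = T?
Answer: 597725/1381144 ≈ 0.43278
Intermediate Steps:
Y(R) = R³ (Y(R) = R²*R = R³)
P(v) = 5 - 4*v
X(d, N) = (-12167 + N)/(19 + d) (X(d, N) = (N + (-23)³)/(d + 19) = (N - 12167)/(19 + d) = (-12167 + N)/(19 + d))
(X(G(-15), P(5)) + 301908)/(422212 + 268360) = ((-12167 + (5 - 4*5))/(19 - 15) + 301908)/(422212 + 268360) = ((-12167 + (5 - 20))/4 + 301908)/690572 = ((-12167 - 15)/4 + 301908)*(1/690572) = ((¼)*(-12182) + 301908)*(1/690572) = (-6091/2 + 301908)*(1/690572) = (597725/2)*(1/690572) = 597725/1381144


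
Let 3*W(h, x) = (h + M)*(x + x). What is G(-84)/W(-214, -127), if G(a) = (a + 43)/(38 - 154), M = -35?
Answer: 41/2445512 ≈ 1.6765e-5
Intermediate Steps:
G(a) = -43/116 - a/116 (G(a) = (43 + a)/(-116) = (43 + a)*(-1/116) = -43/116 - a/116)
W(h, x) = 2*x*(-35 + h)/3 (W(h, x) = ((h - 35)*(x + x))/3 = ((-35 + h)*(2*x))/3 = (2*x*(-35 + h))/3 = 2*x*(-35 + h)/3)
G(-84)/W(-214, -127) = (-43/116 - 1/116*(-84))/(((⅔)*(-127)*(-35 - 214))) = (-43/116 + 21/29)/(((⅔)*(-127)*(-249))) = (41/116)/21082 = (41/116)*(1/21082) = 41/2445512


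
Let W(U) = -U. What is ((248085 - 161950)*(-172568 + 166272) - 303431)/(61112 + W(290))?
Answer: -180869797/20274 ≈ -8921.3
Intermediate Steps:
((248085 - 161950)*(-172568 + 166272) - 303431)/(61112 + W(290)) = ((248085 - 161950)*(-172568 + 166272) - 303431)/(61112 - 1*290) = (86135*(-6296) - 303431)/(61112 - 290) = (-542305960 - 303431)/60822 = -542609391*1/60822 = -180869797/20274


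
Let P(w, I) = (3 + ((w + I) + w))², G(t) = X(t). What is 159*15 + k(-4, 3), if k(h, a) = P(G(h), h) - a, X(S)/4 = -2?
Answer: 2671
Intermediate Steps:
X(S) = -8 (X(S) = 4*(-2) = -8)
G(t) = -8
P(w, I) = (3 + I + 2*w)² (P(w, I) = (3 + ((I + w) + w))² = (3 + (I + 2*w))² = (3 + I + 2*w)²)
k(h, a) = (-13 + h)² - a (k(h, a) = (3 + h + 2*(-8))² - a = (3 + h - 16)² - a = (-13 + h)² - a)
159*15 + k(-4, 3) = 159*15 + ((-13 - 4)² - 1*3) = 2385 + ((-17)² - 3) = 2385 + (289 - 3) = 2385 + 286 = 2671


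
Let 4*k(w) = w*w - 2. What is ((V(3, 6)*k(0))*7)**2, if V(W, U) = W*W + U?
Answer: 11025/4 ≈ 2756.3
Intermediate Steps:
V(W, U) = U + W**2 (V(W, U) = W**2 + U = U + W**2)
k(w) = -1/2 + w**2/4 (k(w) = (w*w - 2)/4 = (w**2 - 2)/4 = (-2 + w**2)/4 = -1/2 + w**2/4)
((V(3, 6)*k(0))*7)**2 = (((6 + 3**2)*(-1/2 + (1/4)*0**2))*7)**2 = (((6 + 9)*(-1/2 + (1/4)*0))*7)**2 = ((15*(-1/2 + 0))*7)**2 = ((15*(-1/2))*7)**2 = (-15/2*7)**2 = (-105/2)**2 = 11025/4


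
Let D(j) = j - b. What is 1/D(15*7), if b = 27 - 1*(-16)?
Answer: 1/62 ≈ 0.016129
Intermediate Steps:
b = 43 (b = 27 + 16 = 43)
D(j) = -43 + j (D(j) = j - 1*43 = j - 43 = -43 + j)
1/D(15*7) = 1/(-43 + 15*7) = 1/(-43 + 105) = 1/62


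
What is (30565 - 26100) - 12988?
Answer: -8523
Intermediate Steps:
(30565 - 26100) - 12988 = 4465 - 12988 = -8523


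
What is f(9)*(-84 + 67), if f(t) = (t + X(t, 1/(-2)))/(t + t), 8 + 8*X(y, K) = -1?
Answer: -119/16 ≈ -7.4375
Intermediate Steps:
X(y, K) = -9/8 (X(y, K) = -1 + (⅛)*(-1) = -1 - ⅛ = -9/8)
f(t) = (-9/8 + t)/(2*t) (f(t) = (t - 9/8)/(t + t) = (-9/8 + t)/((2*t)) = (-9/8 + t)*(1/(2*t)) = (-9/8 + t)/(2*t))
f(9)*(-84 + 67) = ((1/16)*(-9 + 8*9)/9)*(-84 + 67) = ((1/16)*(⅑)*(-9 + 72))*(-17) = ((1/16)*(⅑)*63)*(-17) = (7/16)*(-17) = -119/16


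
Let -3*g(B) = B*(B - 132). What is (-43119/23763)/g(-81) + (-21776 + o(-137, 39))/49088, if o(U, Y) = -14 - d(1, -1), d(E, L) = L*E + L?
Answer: -2119268893/4778073936 ≈ -0.44354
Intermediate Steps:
g(B) = -B*(-132 + B)/3 (g(B) = -B*(B - 132)/3 = -B*(-132 + B)/3)
d(E, L) = L + E*L (d(E, L) = E*L + L = L + E*L)
o(U, Y) = -12 (o(U, Y) = -14 - (-1)*(1 + 1) = -14 - (-1)*2 = -14 - 1*(-2) = -14 + 2 = -12)
(-43119/23763)/g(-81) + (-21776 + o(-137, 39))/49088 = (-43119/23763)/(((1/3)*(-81)*(132 - 1*(-81)))) + (-21776 - 12)/49088 = (-43119*1/23763)/(((1/3)*(-81)*(132 + 81))) - 21788*1/49088 = -14373/(7921*((1/3)*(-81)*213)) - 419/944 = -14373/7921/(-5751) - 419/944 = -14373/7921*(-1/5751) - 419/944 = 1597/5061519 - 419/944 = -2119268893/4778073936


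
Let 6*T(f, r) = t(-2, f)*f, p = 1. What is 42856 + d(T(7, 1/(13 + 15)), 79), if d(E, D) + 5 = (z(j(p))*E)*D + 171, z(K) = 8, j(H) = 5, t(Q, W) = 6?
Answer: 47446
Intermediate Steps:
T(f, r) = f (T(f, r) = (6*f)/6 = f)
d(E, D) = 166 + 8*D*E (d(E, D) = -5 + ((8*E)*D + 171) = -5 + (8*D*E + 171) = -5 + (171 + 8*D*E) = 166 + 8*D*E)
42856 + d(T(7, 1/(13 + 15)), 79) = 42856 + (166 + 8*79*7) = 42856 + (166 + 4424) = 42856 + 4590 = 47446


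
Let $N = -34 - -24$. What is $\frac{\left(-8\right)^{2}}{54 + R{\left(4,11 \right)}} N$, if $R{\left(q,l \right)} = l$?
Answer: $- \frac{128}{13} \approx -9.8462$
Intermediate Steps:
$N = -10$ ($N = -34 + 24 = -10$)
$\frac{\left(-8\right)^{2}}{54 + R{\left(4,11 \right)}} N = \frac{\left(-8\right)^{2}}{54 + 11} \left(-10\right) = \frac{1}{65} \cdot 64 \left(-10\right) = \frac{64}{65} \left(-10\right) = - \frac{128}{13}$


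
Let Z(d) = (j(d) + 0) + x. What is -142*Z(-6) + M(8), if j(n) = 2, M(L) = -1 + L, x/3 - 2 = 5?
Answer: -3259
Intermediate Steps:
x = 21 (x = 6 + 3*5 = 6 + 15 = 21)
Z(d) = 23 (Z(d) = (2 + 0) + 21 = 2 + 21 = 23)
-142*Z(-6) + M(8) = -142*23 + (-1 + 8) = -3266 + 7 = -3259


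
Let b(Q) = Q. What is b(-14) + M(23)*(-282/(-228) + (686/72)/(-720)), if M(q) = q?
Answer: 6965149/492480 ≈ 14.143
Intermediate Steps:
b(-14) + M(23)*(-282/(-228) + (686/72)/(-720)) = -14 + 23*(-282/(-228) + (686/72)/(-720)) = -14 + 23*(-282*(-1/228) + (686*(1/72))*(-1/720)) = -14 + 23*(47/38 + (343/36)*(-1/720)) = -14 + 23*(47/38 - 343/25920) = -14 + 23*(602603/492480) = -14 + 13859869/492480 = 6965149/492480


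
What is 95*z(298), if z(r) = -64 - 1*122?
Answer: -17670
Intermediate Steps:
z(r) = -186 (z(r) = -64 - 122 = -186)
95*z(298) = 95*(-186) = -17670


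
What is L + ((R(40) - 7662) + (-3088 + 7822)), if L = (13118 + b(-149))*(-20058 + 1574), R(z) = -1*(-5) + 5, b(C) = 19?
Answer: -242827226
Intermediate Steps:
R(z) = 10 (R(z) = 5 + 5 = 10)
L = -242824308 (L = (13118 + 19)*(-20058 + 1574) = 13137*(-18484) = -242824308)
L + ((R(40) - 7662) + (-3088 + 7822)) = -242824308 + ((10 - 7662) + (-3088 + 7822)) = -242824308 + (-7652 + 4734) = -242824308 - 2918 = -242827226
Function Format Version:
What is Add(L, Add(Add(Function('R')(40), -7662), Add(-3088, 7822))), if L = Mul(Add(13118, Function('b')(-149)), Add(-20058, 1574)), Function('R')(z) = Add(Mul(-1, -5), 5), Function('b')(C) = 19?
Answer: -242827226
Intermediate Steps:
Function('R')(z) = 10 (Function('R')(z) = Add(5, 5) = 10)
L = -242824308 (L = Mul(Add(13118, 19), Add(-20058, 1574)) = Mul(13137, -18484) = -242824308)
Add(L, Add(Add(Function('R')(40), -7662), Add(-3088, 7822))) = Add(-242824308, Add(Add(10, -7662), Add(-3088, 7822))) = Add(-242824308, Add(-7652, 4734)) = Add(-242824308, -2918) = -242827226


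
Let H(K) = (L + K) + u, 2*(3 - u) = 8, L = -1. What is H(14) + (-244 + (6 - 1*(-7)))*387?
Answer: -89385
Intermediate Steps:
u = -1 (u = 3 - ½*8 = 3 - 4 = -1)
H(K) = -2 + K (H(K) = (-1 + K) - 1 = -2 + K)
H(14) + (-244 + (6 - 1*(-7)))*387 = (-2 + 14) + (-244 + (6 - 1*(-7)))*387 = 12 + (-244 + (6 + 7))*387 = 12 + (-244 + 13)*387 = 12 - 231*387 = 12 - 89397 = -89385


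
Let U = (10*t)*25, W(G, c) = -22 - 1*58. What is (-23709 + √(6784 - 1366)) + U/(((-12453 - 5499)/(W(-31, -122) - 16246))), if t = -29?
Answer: -45332289/1496 + 3*√602 ≈ -30229.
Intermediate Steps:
W(G, c) = -80 (W(G, c) = -22 - 58 = -80)
U = -7250 (U = (10*(-29))*25 = -290*25 = -7250)
(-23709 + √(6784 - 1366)) + U/(((-12453 - 5499)/(W(-31, -122) - 16246))) = (-23709 + √(6784 - 1366)) - 7250*(-80 - 16246)/(-12453 - 5499) = (-23709 + √5418) - 7250/((-17952/(-16326))) = (-23709 + 3*√602) - 7250/((-17952*(-1/16326))) = (-23709 + 3*√602) - 7250/2992/2721 = (-23709 + 3*√602) - 7250*2721/2992 = (-23709 + 3*√602) - 9863625/1496 = -45332289/1496 + 3*√602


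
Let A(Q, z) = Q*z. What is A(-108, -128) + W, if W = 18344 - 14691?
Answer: 17477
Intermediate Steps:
W = 3653
A(-108, -128) + W = -108*(-128) + 3653 = 13824 + 3653 = 17477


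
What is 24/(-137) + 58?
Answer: 7922/137 ≈ 57.825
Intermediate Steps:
24/(-137) + 58 = -1/137*24 + 58 = -24/137 + 58 = 7922/137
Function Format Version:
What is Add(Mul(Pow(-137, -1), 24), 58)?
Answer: Rational(7922, 137) ≈ 57.825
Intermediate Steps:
Add(Mul(Pow(-137, -1), 24), 58) = Add(Mul(Rational(-1, 137), 24), 58) = Add(Rational(-24, 137), 58) = Rational(7922, 137)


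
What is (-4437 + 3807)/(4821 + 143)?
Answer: -315/2482 ≈ -0.12691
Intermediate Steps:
(-4437 + 3807)/(4821 + 143) = -630/4964 = -630*1/4964 = -315/2482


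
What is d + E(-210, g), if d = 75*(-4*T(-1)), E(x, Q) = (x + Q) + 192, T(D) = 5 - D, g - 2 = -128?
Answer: -1944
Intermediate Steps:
g = -126 (g = 2 - 128 = -126)
E(x, Q) = 192 + Q + x (E(x, Q) = (Q + x) + 192 = 192 + Q + x)
d = -1800 (d = 75*(-4*(5 - 1*(-1))) = 75*(-4*(5 + 1)) = 75*(-4*6) = 75*(-24) = -1800)
d + E(-210, g) = -1800 + (192 - 126 - 210) = -1800 - 144 = -1944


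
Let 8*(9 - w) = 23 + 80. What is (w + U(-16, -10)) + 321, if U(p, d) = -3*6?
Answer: 2393/8 ≈ 299.13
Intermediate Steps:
U(p, d) = -18
w = -31/8 (w = 9 - (23 + 80)/8 = 9 - ⅛*103 = 9 - 103/8 = -31/8 ≈ -3.8750)
(w + U(-16, -10)) + 321 = (-31/8 - 18) + 321 = -175/8 + 321 = 2393/8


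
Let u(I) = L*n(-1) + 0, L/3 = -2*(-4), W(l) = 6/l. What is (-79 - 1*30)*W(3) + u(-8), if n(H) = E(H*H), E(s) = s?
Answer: -194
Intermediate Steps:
n(H) = H² (n(H) = H*H = H²)
L = 24 (L = 3*(-2*(-4)) = 3*8 = 24)
u(I) = 24 (u(I) = 24*(-1)² + 0 = 24*1 + 0 = 24 + 0 = 24)
(-79 - 1*30)*W(3) + u(-8) = (-79 - 1*30)*(6/3) + 24 = (-79 - 30)*(6*(⅓)) + 24 = -109*2 + 24 = -218 + 24 = -194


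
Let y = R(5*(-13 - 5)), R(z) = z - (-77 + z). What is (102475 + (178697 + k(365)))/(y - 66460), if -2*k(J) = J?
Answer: -561979/132766 ≈ -4.2328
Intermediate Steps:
k(J) = -J/2
R(z) = 77 (R(z) = z + (77 - z) = 77)
y = 77
(102475 + (178697 + k(365)))/(y - 66460) = (102475 + (178697 - ½*365))/(77 - 66460) = (102475 + (178697 - 365/2))/(-66383) = (102475 + 357029/2)*(-1/66383) = (561979/2)*(-1/66383) = -561979/132766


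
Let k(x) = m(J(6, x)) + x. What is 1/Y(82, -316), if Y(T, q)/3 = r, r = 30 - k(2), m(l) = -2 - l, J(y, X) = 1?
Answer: 1/93 ≈ 0.010753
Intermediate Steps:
k(x) = -3 + x (k(x) = (-2 - 1*1) + x = (-2 - 1) + x = -3 + x)
r = 31 (r = 30 - (-3 + 2) = 30 - 1*(-1) = 30 + 1 = 31)
Y(T, q) = 93 (Y(T, q) = 3*31 = 93)
1/Y(82, -316) = 1/93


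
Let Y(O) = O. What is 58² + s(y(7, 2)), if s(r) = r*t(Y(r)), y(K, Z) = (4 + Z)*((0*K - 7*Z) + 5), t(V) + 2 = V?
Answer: 6388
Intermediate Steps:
t(V) = -2 + V
y(K, Z) = (4 + Z)*(5 - 7*Z) (y(K, Z) = (4 + Z)*((0 - 7*Z) + 5) = (4 + Z)*(-7*Z + 5) = (4 + Z)*(5 - 7*Z))
s(r) = r*(-2 + r)
58² + s(y(7, 2)) = 58² + (20 - 23*2 - 7*2²)*(-2 + (20 - 23*2 - 7*2²)) = 3364 + (20 - 46 - 7*4)*(-2 + (20 - 46 - 7*4)) = 3364 + (20 - 46 - 28)*(-2 + (20 - 46 - 28)) = 3364 - 54*(-2 - 54) = 3364 - 54*(-56) = 3364 + 3024 = 6388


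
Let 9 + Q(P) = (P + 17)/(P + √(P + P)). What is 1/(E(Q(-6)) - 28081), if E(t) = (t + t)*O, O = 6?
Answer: -56411/1591100642 + 11*I*√3/1591100642 ≈ -3.5454e-5 + 1.1974e-8*I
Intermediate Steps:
Q(P) = -9 + (17 + P)/(P + √2*√P) (Q(P) = -9 + (P + 17)/(P + √(P + P)) = -9 + (17 + P)/(P + √(2*P)) = -9 + (17 + P)/(P + √2*√P))
E(t) = 12*t (E(t) = (t + t)*6 = (2*t)*6 = 12*t)
1/(E(Q(-6)) - 28081) = 1/(12*((17 - 8*(-6) - 9*√2*√(-6))/(-6 + √2*√(-6))) - 28081) = 1/(12*((17 + 48 - 9*√2*I*√6)/(-6 + √2*(I*√6))) - 28081) = 1/(12*((17 + 48 - 18*I*√3)/(-6 + 2*I*√3)) - 28081) = 1/(12*((65 - 18*I*√3)/(-6 + 2*I*√3)) - 28081) = 1/(12*(65 - 18*I*√3)/(-6 + 2*I*√3) - 28081) = 1/(-28081 + 12*(65 - 18*I*√3)/(-6 + 2*I*√3))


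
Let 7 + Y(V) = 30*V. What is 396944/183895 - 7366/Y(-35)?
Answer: 1774140378/194377015 ≈ 9.1273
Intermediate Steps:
Y(V) = -7 + 30*V
396944/183895 - 7366/Y(-35) = 396944/183895 - 7366/(-7 + 30*(-35)) = 396944*(1/183895) - 7366/(-7 - 1050) = 396944/183895 - 7366/(-1057) = 396944/183895 - 7366*(-1/1057) = 396944/183895 + 7366/1057 = 1774140378/194377015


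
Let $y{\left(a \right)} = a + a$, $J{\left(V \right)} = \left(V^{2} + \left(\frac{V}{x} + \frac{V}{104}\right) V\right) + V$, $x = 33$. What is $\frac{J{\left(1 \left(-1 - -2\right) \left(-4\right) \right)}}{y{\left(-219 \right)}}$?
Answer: $- \frac{2711}{93951} \approx -0.028855$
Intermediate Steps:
$J{\left(V \right)} = V + \frac{3569 V^{2}}{3432}$ ($J{\left(V \right)} = \left(V^{2} + \left(\frac{V}{33} + \frac{V}{104}\right) V\right) + V = \left(V^{2} + \frac{137 V}{3432} V\right) + V = \left(V^{2} + \frac{137 V^{2}}{3432}\right) + V = \frac{3569 V^{2}}{3432} + V = V + \frac{3569 V^{2}}{3432}$)
$y{\left(a \right)} = 2 a$
$\frac{J{\left(1 \left(-1 - -2\right) \left(-4\right) \right)}}{y{\left(-219 \right)}} = \frac{\frac{1}{3432} \cdot 1 \left(-1 - -2\right) \left(-4\right) \left(3432 + 3569 \cdot 1 \left(-1 - -2\right) \left(-4\right)\right)}{2 \left(-219\right)} = \frac{\frac{1}{3432} \cdot 1 \left(-1 + 2\right) \left(-4\right) \left(3432 + 3569 \cdot 1 \left(-1 + 2\right) \left(-4\right)\right)}{-438} = \frac{1 \cdot 1 \left(-4\right) \left(3432 + 3569 \cdot 1 \cdot 1 \left(-4\right)\right)}{3432} \left(- \frac{1}{438}\right) = \frac{1 \left(-4\right) \left(3432 + 3569 \cdot 1 \left(-4\right)\right)}{3432} \left(- \frac{1}{438}\right) = \frac{1}{3432} \left(-4\right) \left(3432 + 3569 \left(-4\right)\right) \left(- \frac{1}{438}\right) = \frac{1}{3432} \left(-4\right) \left(3432 - 14276\right) \left(- \frac{1}{438}\right) = \frac{1}{3432} \left(-4\right) \left(-10844\right) \left(- \frac{1}{438}\right) = \frac{5422}{429} \left(- \frac{1}{438}\right) = - \frac{2711}{93951}$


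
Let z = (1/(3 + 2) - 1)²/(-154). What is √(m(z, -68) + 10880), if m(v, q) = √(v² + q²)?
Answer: 2*√(403172000 + 77*√1070925629)/385 ≈ 104.63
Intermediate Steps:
z = -8/1925 (z = (1/5 - 1)²*(-1/154) = (⅕ - 1)²*(-1/154) = (-⅘)²*(-1/154) = (16/25)*(-1/154) = -8/1925 ≈ -0.0041558)
m(v, q) = √(q² + v²)
√(m(z, -68) + 10880) = √(√((-68)² + (-8/1925)²) + 10880) = √(√(4624 + 64/3705625) + 10880) = √(√(17134810064/3705625) + 10880) = √(4*√1070925629/1925 + 10880) = √(10880 + 4*√1070925629/1925)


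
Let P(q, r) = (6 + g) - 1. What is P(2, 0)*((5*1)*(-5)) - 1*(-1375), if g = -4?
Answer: 1350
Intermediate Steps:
P(q, r) = 1 (P(q, r) = (6 - 4) - 1 = 2 - 1 = 1)
P(2, 0)*((5*1)*(-5)) - 1*(-1375) = 1*((5*1)*(-5)) - 1*(-1375) = 1*(5*(-5)) + 1375 = 1*(-25) + 1375 = -25 + 1375 = 1350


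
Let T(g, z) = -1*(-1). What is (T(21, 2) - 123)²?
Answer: 14884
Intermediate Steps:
T(g, z) = 1
(T(21, 2) - 123)² = (1 - 123)² = (-122)² = 14884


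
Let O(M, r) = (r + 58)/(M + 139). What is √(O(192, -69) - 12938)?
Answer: I*√1417503859/331 ≈ 113.75*I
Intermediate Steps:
O(M, r) = (58 + r)/(139 + M)
√(O(192, -69) - 12938) = √((58 - 69)/(139 + 192) - 12938) = √(-11/331 - 12938) = √(-4282489/331) = I*√1417503859/331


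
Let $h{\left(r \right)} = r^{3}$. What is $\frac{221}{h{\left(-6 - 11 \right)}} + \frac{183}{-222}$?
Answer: $- \frac{18591}{21386} \approx -0.86931$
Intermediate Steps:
$\frac{221}{h{\left(-6 - 11 \right)}} + \frac{183}{-222} = \frac{221}{\left(-6 - 11\right)^{3}} + \frac{183}{-222} = \frac{221}{\left(-6 - 11\right)^{3}} + 183 \left(- \frac{1}{222}\right) = \frac{221}{\left(-17\right)^{3}} - \frac{61}{74} = \frac{221}{-4913} - \frac{61}{74} = 221 \left(- \frac{1}{4913}\right) - \frac{61}{74} = - \frac{13}{289} - \frac{61}{74} = - \frac{18591}{21386}$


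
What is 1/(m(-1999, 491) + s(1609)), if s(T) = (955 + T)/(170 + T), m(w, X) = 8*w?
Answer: -1779/28447204 ≈ -6.2537e-5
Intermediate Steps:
s(T) = (955 + T)/(170 + T)
1/(m(-1999, 491) + s(1609)) = 1/(8*(-1999) + (955 + 1609)/(170 + 1609)) = 1/(-15992 + 2564/1779) = 1/(-28447204/1779) = -1779/28447204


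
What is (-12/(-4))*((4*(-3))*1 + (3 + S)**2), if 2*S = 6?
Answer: 72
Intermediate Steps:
S = 3 (S = (1/2)*6 = 3)
(-12/(-4))*((4*(-3))*1 + (3 + S)**2) = (-12/(-4))*((4*(-3))*1 + (3 + 3)**2) = (-12*(-1/4))*(-12*1 + 6**2) = 3*(-12 + 36) = 3*24 = 72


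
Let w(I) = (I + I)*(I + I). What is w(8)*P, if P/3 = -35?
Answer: -26880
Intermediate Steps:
P = -105 (P = 3*(-35) = -105)
w(I) = 4*I² (w(I) = (2*I)*(2*I) = 4*I²)
w(8)*P = (4*8²)*(-105) = (4*64)*(-105) = 256*(-105) = -26880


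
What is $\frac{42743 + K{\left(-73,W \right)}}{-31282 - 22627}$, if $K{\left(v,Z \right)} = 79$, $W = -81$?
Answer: $- \frac{42822}{53909} \approx -0.79434$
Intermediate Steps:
$\frac{42743 + K{\left(-73,W \right)}}{-31282 - 22627} = \frac{42743 + 79}{-31282 - 22627} = \frac{42822}{-53909} = 42822 \left(- \frac{1}{53909}\right) = - \frac{42822}{53909}$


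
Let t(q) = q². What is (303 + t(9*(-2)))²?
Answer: 393129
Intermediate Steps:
(303 + t(9*(-2)))² = (303 + (9*(-2))²)² = (303 + (-18)²)² = (303 + 324)² = 627² = 393129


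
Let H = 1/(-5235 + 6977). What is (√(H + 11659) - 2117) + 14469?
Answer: 12352 + √35379983418/1742 ≈ 12460.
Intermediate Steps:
H = 1/1742 ≈ 0.00057405
(√(H + 11659) - 2117) + 14469 = (√(1/1742 + 11659) - 2117) + 14469 = (√(20309979/1742) - 2117) + 14469 = (√35379983418/1742 - 2117) + 14469 = (-2117 + √35379983418/1742) + 14469 = 12352 + √35379983418/1742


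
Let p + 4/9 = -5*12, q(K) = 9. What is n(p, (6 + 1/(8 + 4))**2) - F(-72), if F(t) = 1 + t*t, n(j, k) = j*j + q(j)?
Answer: -123320/81 ≈ -1522.5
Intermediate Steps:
p = -544/9 (p = -4/9 - 5*12 = -4/9 - 60 = -544/9 ≈ -60.444)
n(j, k) = 9 + j**2 (n(j, k) = j*j + 9 = j**2 + 9 = 9 + j**2)
F(t) = 1 + t**2
n(p, (6 + 1/(8 + 4))**2) - F(-72) = (9 + (-544/9)**2) - (1 + (-72)**2) = (9 + 295936/81) - (1 + 5184) = 296665/81 - 1*5185 = 296665/81 - 5185 = -123320/81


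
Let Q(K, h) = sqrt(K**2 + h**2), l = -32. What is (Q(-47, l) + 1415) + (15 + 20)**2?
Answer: 2640 + sqrt(3233) ≈ 2696.9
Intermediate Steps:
(Q(-47, l) + 1415) + (15 + 20)**2 = (sqrt((-47)**2 + (-32)**2) + 1415) + (15 + 20)**2 = (sqrt(2209 + 1024) + 1415) + 35**2 = (sqrt(3233) + 1415) + 1225 = (1415 + sqrt(3233)) + 1225 = 2640 + sqrt(3233)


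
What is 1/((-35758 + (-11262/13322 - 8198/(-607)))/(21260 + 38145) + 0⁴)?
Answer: -48037579987/28905304441 ≈ -1.6619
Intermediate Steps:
1/((-35758 + (-11262/13322 - 8198/(-607)))/(21260 + 38145) + 0⁴) = 1/((-35758 + (-11262*1/13322 - 8198*(-1/607)))/59405 + 0) = 1/((-35758 + (-5631/6661 + 8198/607))*(1/59405) + 0) = 1/((-35758 + 51188861/4043227)*(1/59405) + 0) = 1/(-144526522205/4043227*1/59405 + 0) = 1/(-28905304441/48037579987 + 0) = 1/(-28905304441/48037579987) = -48037579987/28905304441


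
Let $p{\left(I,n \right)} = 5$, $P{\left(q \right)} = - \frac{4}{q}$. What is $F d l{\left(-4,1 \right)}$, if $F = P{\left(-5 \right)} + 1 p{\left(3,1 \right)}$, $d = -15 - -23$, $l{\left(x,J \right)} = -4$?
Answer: $- \frac{928}{5} \approx -185.6$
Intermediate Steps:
$d = 8$ ($d = -15 + 23 = 8$)
$F = \frac{29}{5}$ ($F = - \frac{4}{-5} + 1 \cdot 5 = \left(-4\right) \left(- \frac{1}{5}\right) + 5 = \frac{4}{5} + 5 = \frac{29}{5} \approx 5.8$)
$F d l{\left(-4,1 \right)} = \frac{29}{5} \cdot 8 \left(-4\right) = \frac{232}{5} \left(-4\right) = - \frac{928}{5}$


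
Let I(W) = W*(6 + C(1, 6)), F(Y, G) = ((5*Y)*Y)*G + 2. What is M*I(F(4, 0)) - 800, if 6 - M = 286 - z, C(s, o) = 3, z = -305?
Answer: -11330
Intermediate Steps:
F(Y, G) = 2 + 5*G*Y**2 (F(Y, G) = (5*Y**2)*G + 2 = 5*G*Y**2 + 2 = 2 + 5*G*Y**2)
I(W) = 9*W (I(W) = W*(6 + 3) = W*9 = 9*W)
M = -585 (M = 6 - (286 - 1*(-305)) = 6 - (286 + 305) = 6 - 1*591 = 6 - 591 = -585)
M*I(F(4, 0)) - 800 = -5265*(2 + 5*0*4**2) - 800 = -5265*(2 + 5*0*16) - 800 = -5265*(2 + 0) - 800 = -5265*2 - 800 = -585*18 - 800 = -10530 - 800 = -11330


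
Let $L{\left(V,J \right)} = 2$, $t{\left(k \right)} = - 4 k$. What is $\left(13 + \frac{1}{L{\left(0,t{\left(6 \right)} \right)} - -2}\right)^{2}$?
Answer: $\frac{2809}{16} \approx 175.56$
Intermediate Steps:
$\left(13 + \frac{1}{L{\left(0,t{\left(6 \right)} \right)} - -2}\right)^{2} = \left(13 + \frac{1}{2 - -2}\right)^{2} = \left(13 + \frac{1}{2 + \left(-15 + 17\right)}\right)^{2} = \left(13 + \frac{1}{2 + 2}\right)^{2} = \left(13 + \frac{1}{4}\right)^{2} = \left(\frac{53}{4}\right)^{2} = \frac{2809}{16}$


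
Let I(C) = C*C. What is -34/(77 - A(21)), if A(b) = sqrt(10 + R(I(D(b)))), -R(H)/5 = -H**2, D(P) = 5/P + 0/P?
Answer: -23143239/52324087 - 7497*sqrt(1947935)/575564957 ≈ -0.46048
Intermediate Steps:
D(P) = 5/P (D(P) = 5/P + 0 = 5/P)
I(C) = C**2
R(H) = 5*H**2 (R(H) = -(-5)*H**2 = 5*H**2)
A(b) = sqrt(10 + 3125/b**4) (A(b) = sqrt(10 + 5*((5/b)**2)**2) = sqrt(10 + 5*(25/b**2)**2) = sqrt(10 + 5*(625/b**4)) = sqrt(10 + 3125/b**4))
-34/(77 - A(21)) = -34/(77 - sqrt(10 + 3125/21**4)) = -34/(77 - sqrt(10 + 3125*(1/194481))) = -34/(77 - sqrt(10 + 3125/194481)) = -34/(77 - sqrt(1947935/194481)) = -34/(77 - sqrt(1947935)/441)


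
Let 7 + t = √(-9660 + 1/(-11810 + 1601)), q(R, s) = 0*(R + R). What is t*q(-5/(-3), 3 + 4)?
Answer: 0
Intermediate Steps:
q(R, s) = 0 (q(R, s) = 0*(2*R) = 0)
t = -7 + I*√1006800768669/10209 (t = -7 + √(-9660 + 1/(-11810 + 1601)) = -7 + √(-9660 + 1/(-10209)) = -7 + √(-9660 - 1/10209) = -7 + √(-98618941/10209) = -7 + I*√1006800768669/10209 ≈ -7.0 + 98.285*I)
t*q(-5/(-3), 3 + 4) = (-7 + I*√1006800768669/10209)*0 = 0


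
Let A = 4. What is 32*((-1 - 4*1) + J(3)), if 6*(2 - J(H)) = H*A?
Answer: -160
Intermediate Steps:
J(H) = 2 - 2*H/3 (J(H) = 2 - H*4/6 = 2 - 2*H/3)
32*((-1 - 4*1) + J(3)) = 32*((-1 - 4*1) + (2 - 2/3*3)) = 32*((-1 - 4) + (2 - 2)) = 32*(-5 + 0) = 32*(-5) = -160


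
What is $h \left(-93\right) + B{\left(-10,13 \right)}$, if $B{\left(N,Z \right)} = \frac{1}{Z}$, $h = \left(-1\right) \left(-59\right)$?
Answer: $- \frac{71330}{13} \approx -5486.9$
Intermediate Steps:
$h = 59$
$h \left(-93\right) + B{\left(-10,13 \right)} = 59 \left(-93\right) + \frac{1}{13} = -5487 + \frac{1}{13} = - \frac{71330}{13}$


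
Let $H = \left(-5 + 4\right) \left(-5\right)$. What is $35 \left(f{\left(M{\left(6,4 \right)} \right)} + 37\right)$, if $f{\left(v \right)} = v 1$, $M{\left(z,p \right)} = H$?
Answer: $1470$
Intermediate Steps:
$H = 5$ ($H = \left(-1\right) \left(-5\right) = 5$)
$M{\left(z,p \right)} = 5$
$f{\left(v \right)} = v$
$35 \left(f{\left(M{\left(6,4 \right)} \right)} + 37\right) = 35 \left(5 + 37\right) = 35 \cdot 42 = 1470$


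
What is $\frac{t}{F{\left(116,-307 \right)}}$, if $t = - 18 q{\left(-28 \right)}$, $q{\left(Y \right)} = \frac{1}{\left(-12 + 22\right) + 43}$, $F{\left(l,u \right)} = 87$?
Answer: $- \frac{6}{1537} \approx -0.0039037$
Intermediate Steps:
$q{\left(Y \right)} = \frac{1}{53}$ ($q{\left(Y \right)} = \frac{1}{10 + 43} = \frac{1}{53}$)
$t = - \frac{18}{53}$ ($t = \left(-18\right) \frac{1}{53} = - \frac{18}{53} \approx -0.33962$)
$\frac{t}{F{\left(116,-307 \right)}} = - \frac{18}{53 \cdot 87} = \left(- \frac{18}{53}\right) \frac{1}{87} = - \frac{6}{1537}$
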